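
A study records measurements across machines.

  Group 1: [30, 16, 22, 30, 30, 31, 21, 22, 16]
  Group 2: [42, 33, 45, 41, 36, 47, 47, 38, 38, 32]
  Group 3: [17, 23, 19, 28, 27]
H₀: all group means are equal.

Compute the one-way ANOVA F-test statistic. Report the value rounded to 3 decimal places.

test statistic = 24.443

Group means [24.22, 39.90, 22.80], grand mean 30.458
SSB = Σnᵢ(x̄ᵢ−x̄)² = 1534.703; SSW = ΣΣ(x−x̄ᵢ)² = 659.256
MSB = 1534.703/2 = 767.3514; MSW = 659.256/21 = 31.3931
F = MSB/MSW = 24.4433
df = (2, 21)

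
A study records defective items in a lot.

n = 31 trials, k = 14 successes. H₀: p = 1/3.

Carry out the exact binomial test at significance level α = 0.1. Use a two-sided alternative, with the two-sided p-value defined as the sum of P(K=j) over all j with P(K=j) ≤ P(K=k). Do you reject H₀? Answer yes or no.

reject H₀: no

Exact binomial: n=31, k=14, p₀=1/3=0.3333
P(X=j) = C(n,j)·p₀^j·(1−p₀)^(n−j); p = Σ P(X=j) over j with P(X=j) ≤ P(X=14)
p-value (two-sided) = 0.18289
At α=0.1: p ≥ α → fail to reject H₀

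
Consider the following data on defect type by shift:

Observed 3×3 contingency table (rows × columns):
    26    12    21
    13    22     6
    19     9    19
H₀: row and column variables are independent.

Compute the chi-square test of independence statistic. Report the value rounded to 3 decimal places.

Row totals [59, 41, 47], col totals [58, 43, 46], n=147
χ² = (26−23.28)²/23.28 + (12−17.26)²/17.26 + (21−18.46)²/18.46 + (13−16.18)²/16.18 + (22−11.99)²/11.99 + (6−12.83)²/12.83 + (19−18.54)²/18.54 + (9−13.75)²/13.75 + (19−14.71)²/14.71 = 17.7821
df = 4

test statistic = 17.782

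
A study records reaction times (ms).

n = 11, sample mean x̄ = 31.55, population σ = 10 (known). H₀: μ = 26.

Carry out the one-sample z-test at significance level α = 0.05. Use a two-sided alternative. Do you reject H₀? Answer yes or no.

SE = σ/√n = 10/√11 = 3.0151
z = (x̄−μ₀)/SE = (31.55−26)/3.0151 = 1.8407
p-value (two-sided) = 0.06566
At α=0.05: p ≥ α → fail to reject H₀

reject H₀: no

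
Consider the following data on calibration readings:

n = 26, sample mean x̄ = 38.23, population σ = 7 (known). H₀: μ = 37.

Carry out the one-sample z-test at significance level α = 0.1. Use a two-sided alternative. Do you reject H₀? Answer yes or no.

reject H₀: no

SE = σ/√n = 7/√26 = 1.3728
z = (x̄−μ₀)/SE = (38.23−37)/1.3728 = 0.8960
p-value (two-sided) = 0.37027
At α=0.1: p ≥ α → fail to reject H₀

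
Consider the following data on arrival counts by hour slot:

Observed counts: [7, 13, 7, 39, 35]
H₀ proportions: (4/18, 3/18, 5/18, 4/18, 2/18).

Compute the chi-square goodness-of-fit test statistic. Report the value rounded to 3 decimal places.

n = 101; E_i = n·p_i = [22.44, 16.83, 28.06, 22.44, 11.22]
χ² = (7−22.44)²/22.44 + (13−16.83)²/16.83 + (7−28.06)²/28.06 + (39−22.44)²/22.44 + (35−11.22)²/11.22 = 89.8950
df = 4

test statistic = 89.895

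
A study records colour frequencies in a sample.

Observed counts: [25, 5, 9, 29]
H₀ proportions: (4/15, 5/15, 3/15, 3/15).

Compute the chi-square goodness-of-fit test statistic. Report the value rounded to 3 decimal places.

n = 68; E_i = n·p_i = [18.13, 22.67, 13.60, 13.60]
χ² = (25−18.13)²/18.13 + (5−22.67)²/22.67 + (9−13.60)²/13.60 + (29−13.60)²/13.60 = 35.3640
df = 3

test statistic = 35.364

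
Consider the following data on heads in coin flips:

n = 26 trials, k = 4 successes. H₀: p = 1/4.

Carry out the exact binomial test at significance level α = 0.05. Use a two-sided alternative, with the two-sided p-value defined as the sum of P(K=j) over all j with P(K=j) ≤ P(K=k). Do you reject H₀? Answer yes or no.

reject H₀: no

Exact binomial: n=26, k=4, p₀=1/4=0.2500
P(X=j) = C(n,j)·p₀^j·(1−p₀)^(n−j); p = Σ P(X=j) over j with P(X=j) ≤ P(X=4)
p-value (two-sided) = 0.36481
At α=0.05: p ≥ α → fail to reject H₀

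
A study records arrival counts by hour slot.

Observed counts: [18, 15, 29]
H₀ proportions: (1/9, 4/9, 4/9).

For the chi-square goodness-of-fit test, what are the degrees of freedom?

df = k − 1 = 3 − 1 = 2

degrees of freedom = 2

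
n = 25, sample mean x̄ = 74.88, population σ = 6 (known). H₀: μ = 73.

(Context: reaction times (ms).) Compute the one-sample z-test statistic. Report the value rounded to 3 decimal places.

SE = σ/√n = 6/√25 = 1.2000
z = (x̄−μ₀)/SE = (74.88−73)/1.2000 = 1.5667

test statistic = 1.567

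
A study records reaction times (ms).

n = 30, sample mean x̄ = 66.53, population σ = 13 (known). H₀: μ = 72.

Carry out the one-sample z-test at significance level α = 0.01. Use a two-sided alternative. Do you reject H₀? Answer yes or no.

reject H₀: no

SE = σ/√n = 13/√30 = 2.3735
z = (x̄−μ₀)/SE = (66.53−72)/2.3735 = -2.3046
p-value (two-sided) = 0.02119
At α=0.01: p ≥ α → fail to reject H₀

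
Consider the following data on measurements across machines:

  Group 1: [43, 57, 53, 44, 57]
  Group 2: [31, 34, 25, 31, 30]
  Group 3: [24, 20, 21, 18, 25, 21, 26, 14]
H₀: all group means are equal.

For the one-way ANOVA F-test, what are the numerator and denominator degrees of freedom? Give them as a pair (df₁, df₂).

degrees of freedom = [2, 15]

k = 3 groups, N = 18 total
df = (k−1, N−k) = (3−1, 18−3) = (2, 15)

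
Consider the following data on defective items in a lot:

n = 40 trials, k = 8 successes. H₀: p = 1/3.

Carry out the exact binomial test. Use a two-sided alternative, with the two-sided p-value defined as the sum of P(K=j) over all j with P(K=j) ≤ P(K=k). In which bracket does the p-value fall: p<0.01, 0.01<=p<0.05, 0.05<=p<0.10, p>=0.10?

p-value bracket: 0.05<=p<0.10

Exact binomial: n=40, k=8, p₀=1/3=0.3333
P(X=j) = C(n,j)·p₀^j·(1−p₀)^(n−j); p = Σ P(X=j) over j with P(X=j) ≤ P(X=8)
p-value (two-sided) = 0.09236
→ bracket: 0.05<=p<0.10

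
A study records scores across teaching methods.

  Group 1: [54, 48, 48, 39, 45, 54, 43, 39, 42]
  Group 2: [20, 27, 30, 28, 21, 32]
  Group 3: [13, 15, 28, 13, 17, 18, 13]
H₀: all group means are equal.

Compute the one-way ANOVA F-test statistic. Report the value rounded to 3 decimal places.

Group means [45.78, 26.33, 16.71], grand mean 31.227
SSB = Σnᵢ(x̄ᵢ−x̄)² = 3523.546; SSW = ΣΣ(x−x̄ᵢ)² = 550.317
MSB = 3523.546/2 = 1761.7731; MSW = 550.317/19 = 28.9641
F = MSB/MSW = 60.8261
df = (2, 19)

test statistic = 60.826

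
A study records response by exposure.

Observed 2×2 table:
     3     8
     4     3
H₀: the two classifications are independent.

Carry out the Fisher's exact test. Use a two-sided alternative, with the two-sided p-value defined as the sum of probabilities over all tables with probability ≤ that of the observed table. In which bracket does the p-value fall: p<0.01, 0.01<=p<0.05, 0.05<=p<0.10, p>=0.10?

Margins: r₁=11, r₂=7, c₁=7, c₂=11, n=18
p_obs = C(11,3)·C(7,4)/C(18,7); sum pmf over tables with pmf ≤ p_obs
p-value (two-sided) = 0.33220
→ bracket: p>=0.10

p-value bracket: p>=0.10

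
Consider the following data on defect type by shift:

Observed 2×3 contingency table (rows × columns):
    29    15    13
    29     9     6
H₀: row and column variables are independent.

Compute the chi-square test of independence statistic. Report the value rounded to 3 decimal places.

test statistic = 2.446

Row totals [57, 44], col totals [58, 24, 19], n=101
χ² = (29−32.73)²/32.73 + (15−13.54)²/13.54 + (13−10.72)²/10.72 + (29−25.27)²/25.27 + (9−10.46)²/10.46 + (6−8.28)²/8.28 = 2.4462
df = 2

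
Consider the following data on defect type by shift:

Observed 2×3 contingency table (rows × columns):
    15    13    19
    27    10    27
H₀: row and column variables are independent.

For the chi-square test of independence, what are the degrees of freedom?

df = (r−1)(c−1) = (2−1)·(3−1) = 2

degrees of freedom = 2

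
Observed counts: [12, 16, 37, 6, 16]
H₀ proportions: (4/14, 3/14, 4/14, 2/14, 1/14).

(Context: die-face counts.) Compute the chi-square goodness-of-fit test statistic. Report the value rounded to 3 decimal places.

test statistic = 31.692

n = 87; E_i = n·p_i = [24.86, 18.64, 24.86, 12.43, 6.21]
χ² = (12−24.86)²/24.86 + (16−18.64)²/18.64 + (37−24.86)²/24.86 + (6−12.43)²/12.43 + (16−6.21)²/6.21 = 31.6916
df = 4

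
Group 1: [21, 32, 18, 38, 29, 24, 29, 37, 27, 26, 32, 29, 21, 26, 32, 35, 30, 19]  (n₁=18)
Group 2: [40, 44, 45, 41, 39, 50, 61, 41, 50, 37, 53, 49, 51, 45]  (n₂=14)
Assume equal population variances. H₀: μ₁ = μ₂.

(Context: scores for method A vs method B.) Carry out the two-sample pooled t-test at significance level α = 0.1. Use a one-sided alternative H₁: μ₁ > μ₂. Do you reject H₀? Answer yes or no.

reject H₀: no

x̄₁=28.056, s₁=5.886, n₁=18
x̄₂=46.143, s₂=6.573, n₂=14
s_p² = [17·5.886² + 13·6.573²]/30 = 38.3553
SE = √(s_p²·(1/18+1/14)) = 2.2069
t = (28.056−46.143)/2.2069 = -8.1957
df = 30
p-value (one-sided, H₁ greater) = 1.00000
At α=0.1: p ≥ α → fail to reject H₀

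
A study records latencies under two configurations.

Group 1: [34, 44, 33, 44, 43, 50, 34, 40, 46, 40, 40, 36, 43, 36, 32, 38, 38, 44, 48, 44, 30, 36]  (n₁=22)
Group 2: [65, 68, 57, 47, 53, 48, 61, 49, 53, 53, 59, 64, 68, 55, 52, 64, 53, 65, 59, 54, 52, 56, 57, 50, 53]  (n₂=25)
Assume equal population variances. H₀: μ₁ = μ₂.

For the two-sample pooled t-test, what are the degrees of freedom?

degrees of freedom = 45

df = n₁ + n₂ − 2 = 22 + 25 − 2 = 45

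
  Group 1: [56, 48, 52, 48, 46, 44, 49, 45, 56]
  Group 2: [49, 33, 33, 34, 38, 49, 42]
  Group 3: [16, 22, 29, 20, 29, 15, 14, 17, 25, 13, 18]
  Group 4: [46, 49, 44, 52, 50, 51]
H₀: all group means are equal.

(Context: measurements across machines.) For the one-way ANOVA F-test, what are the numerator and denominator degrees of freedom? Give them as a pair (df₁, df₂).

k = 4 groups, N = 33 total
df = (k−1, N−k) = (4−1, 33−4) = (3, 29)

degrees of freedom = [3, 29]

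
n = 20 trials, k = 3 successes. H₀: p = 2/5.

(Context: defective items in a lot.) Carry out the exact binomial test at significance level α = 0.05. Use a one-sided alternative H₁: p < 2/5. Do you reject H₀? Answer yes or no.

Exact binomial: n=20, k=3, p₀=2/5=0.4000
P(X≤3) from Σ C(n,i)·p₀^i·(1−p₀)^(n−i)
p-value (one-sided, H₁ less) = 0.01596
At α=0.05: p < α → reject H₀

reject H₀: yes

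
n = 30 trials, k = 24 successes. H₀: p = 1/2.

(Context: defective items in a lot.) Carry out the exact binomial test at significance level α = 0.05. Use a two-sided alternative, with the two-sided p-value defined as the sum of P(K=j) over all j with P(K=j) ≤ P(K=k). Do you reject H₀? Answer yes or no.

Exact binomial: n=30, k=24, p₀=1/2=0.5000
P(X=j) = C(n,j)·p₀^j·(1−p₀)^(n−j); p = Σ P(X=j) over j with P(X=j) ≤ P(X=24)
p-value (two-sided) = 0.00143
At α=0.05: p < α → reject H₀

reject H₀: yes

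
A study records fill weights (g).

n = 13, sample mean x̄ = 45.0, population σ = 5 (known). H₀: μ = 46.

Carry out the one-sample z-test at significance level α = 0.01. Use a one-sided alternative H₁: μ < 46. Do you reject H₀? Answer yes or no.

SE = σ/√n = 5/√13 = 1.3868
z = (x̄−μ₀)/SE = (45.0−46)/1.3868 = -0.7211
p-value (one-sided, H₁ less) = 0.23542
At α=0.01: p ≥ α → fail to reject H₀

reject H₀: no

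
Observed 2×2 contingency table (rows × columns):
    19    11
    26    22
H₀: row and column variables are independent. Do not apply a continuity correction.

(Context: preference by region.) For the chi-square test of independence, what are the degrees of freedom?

df = (r−1)(c−1) = (2−1)·(2−1) = 1

degrees of freedom = 1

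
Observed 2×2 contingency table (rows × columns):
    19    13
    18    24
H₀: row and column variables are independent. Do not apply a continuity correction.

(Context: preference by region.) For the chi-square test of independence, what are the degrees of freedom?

degrees of freedom = 1

df = (r−1)(c−1) = (2−1)·(2−1) = 1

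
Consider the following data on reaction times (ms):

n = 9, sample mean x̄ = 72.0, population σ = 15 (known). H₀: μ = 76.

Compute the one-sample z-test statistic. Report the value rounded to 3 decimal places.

test statistic = -0.800

SE = σ/√n = 15/√9 = 5.0000
z = (x̄−μ₀)/SE = (72.0−76)/5.0000 = -0.8000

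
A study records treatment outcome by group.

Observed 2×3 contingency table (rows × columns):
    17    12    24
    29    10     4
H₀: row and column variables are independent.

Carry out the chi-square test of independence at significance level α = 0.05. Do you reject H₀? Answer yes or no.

Row totals [53, 43], col totals [46, 22, 28], n=96
χ² = (17−25.40)²/25.40 + (12−12.15)²/12.15 + (24−15.46)²/15.46 + (29−20.60)²/20.60 + (10−9.85)²/9.85 + (4−12.54)²/12.54 = 16.7379
df = 2
p-value (upper-tail) = 0.00023
At α=0.05: p < α → reject H₀

reject H₀: yes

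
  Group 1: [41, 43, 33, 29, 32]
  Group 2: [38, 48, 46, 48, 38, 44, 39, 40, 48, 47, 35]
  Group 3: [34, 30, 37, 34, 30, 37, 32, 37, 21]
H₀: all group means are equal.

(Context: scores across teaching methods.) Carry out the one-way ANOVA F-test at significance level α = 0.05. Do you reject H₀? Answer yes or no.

reject H₀: yes

Group means [35.60, 42.82, 32.44], grand mean 37.640
SSB = Σnᵢ(x̄ᵢ−x̄)² = 558.701; SSW = ΣΣ(x−x̄ᵢ)² = 597.059
MSB = 558.701/2 = 279.3507; MSW = 597.059/22 = 27.1390
F = MSB/MSW = 10.2933
df = (2, 22)
p-value (upper-tail) = 0.00070
At α=0.05: p < α → reject H₀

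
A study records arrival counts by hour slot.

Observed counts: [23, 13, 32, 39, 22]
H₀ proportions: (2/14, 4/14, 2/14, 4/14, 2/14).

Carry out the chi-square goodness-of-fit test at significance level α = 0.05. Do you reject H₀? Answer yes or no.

reject H₀: yes

n = 129; E_i = n·p_i = [18.43, 36.86, 18.43, 36.86, 18.43]
χ² = (23−18.43)²/18.43 + (13−36.86)²/36.86 + (32−18.43)²/18.43 + (39−36.86)²/36.86 + (22−18.43)²/18.43 = 27.3876
df = 4
p-value (upper-tail) = 0.00002
At α=0.05: p < α → reject H₀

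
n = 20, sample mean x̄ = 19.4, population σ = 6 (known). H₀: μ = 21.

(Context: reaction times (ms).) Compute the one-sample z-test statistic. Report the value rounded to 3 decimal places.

test statistic = -1.193

SE = σ/√n = 6/√20 = 1.3416
z = (x̄−μ₀)/SE = (19.4−21)/1.3416 = -1.1926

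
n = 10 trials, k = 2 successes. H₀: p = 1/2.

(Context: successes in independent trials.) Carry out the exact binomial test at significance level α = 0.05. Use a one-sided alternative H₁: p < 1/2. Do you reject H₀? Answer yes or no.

reject H₀: no

Exact binomial: n=10, k=2, p₀=1/2=0.5000
P(X≤2) from Σ C(n,i)·p₀^i·(1−p₀)^(n−i)
p-value (one-sided, H₁ less) = 0.05469
At α=0.05: p ≥ α → fail to reject H₀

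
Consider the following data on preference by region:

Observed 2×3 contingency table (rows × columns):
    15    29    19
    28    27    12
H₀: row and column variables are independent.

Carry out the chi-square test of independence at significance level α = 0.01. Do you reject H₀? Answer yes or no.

Row totals [63, 67], col totals [43, 56, 31], n=130
χ² = (15−20.84)²/20.84 + (29−27.14)²/27.14 + (19−15.02)²/15.02 + (28−22.16)²/22.16 + (27−28.86)²/28.86 + (12−15.98)²/15.98 = 5.4644
df = 2
p-value (upper-tail) = 0.06508
At α=0.01: p ≥ α → fail to reject H₀

reject H₀: no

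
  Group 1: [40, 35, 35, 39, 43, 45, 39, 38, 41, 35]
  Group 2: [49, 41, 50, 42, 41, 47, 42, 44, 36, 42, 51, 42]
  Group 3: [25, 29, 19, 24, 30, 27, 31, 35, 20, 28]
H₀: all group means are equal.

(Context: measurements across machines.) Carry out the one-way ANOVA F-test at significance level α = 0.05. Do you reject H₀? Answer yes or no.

reject H₀: yes

Group means [39.00, 43.92, 26.80], grand mean 37.031
SSB = Σnᵢ(x̄ᵢ−x̄)² = 1654.452; SSW = ΣΣ(x−x̄ᵢ)² = 542.517
MSB = 1654.452/2 = 827.2260; MSW = 542.517/29 = 18.7075
F = MSB/MSW = 44.2190
df = (2, 29)
p-value (upper-tail) = 0.00000
At α=0.05: p < α → reject H₀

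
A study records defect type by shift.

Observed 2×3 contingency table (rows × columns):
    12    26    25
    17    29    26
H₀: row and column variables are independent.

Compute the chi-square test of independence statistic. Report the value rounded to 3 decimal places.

Row totals [63, 72], col totals [29, 55, 51], n=135
χ² = (12−13.53)²/13.53 + (26−25.67)²/25.67 + (25−23.80)²/23.80 + (17−15.47)²/15.47 + (29−29.33)²/29.33 + (26−27.20)²/27.20 = 0.4473
df = 2

test statistic = 0.447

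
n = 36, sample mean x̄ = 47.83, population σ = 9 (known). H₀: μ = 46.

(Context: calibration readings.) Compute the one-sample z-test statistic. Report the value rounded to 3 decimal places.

SE = σ/√n = 9/√36 = 1.5000
z = (x̄−μ₀)/SE = (47.83−46)/1.5000 = 1.2200

test statistic = 1.220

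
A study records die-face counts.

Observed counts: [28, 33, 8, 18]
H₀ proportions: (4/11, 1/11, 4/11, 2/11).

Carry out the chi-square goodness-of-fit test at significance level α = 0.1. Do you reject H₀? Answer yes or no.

n = 87; E_i = n·p_i = [31.64, 7.91, 31.64, 15.82]
χ² = (28−31.64)²/31.64 + (33−7.91)²/7.91 + (8−31.64)²/31.64 + (18−15.82)²/15.82 = 97.9770
df = 3
p-value (upper-tail) = 0.00000
At α=0.1: p < α → reject H₀

reject H₀: yes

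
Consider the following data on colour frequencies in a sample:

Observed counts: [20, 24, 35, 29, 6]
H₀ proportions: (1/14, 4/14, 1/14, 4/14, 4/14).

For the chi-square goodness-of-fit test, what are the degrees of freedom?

df = k − 1 = 5 − 1 = 4

degrees of freedom = 4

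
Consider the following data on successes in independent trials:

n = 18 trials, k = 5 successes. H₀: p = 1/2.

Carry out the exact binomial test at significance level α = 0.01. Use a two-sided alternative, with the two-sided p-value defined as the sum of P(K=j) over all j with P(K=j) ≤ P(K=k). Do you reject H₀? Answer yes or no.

reject H₀: no

Exact binomial: n=18, k=5, p₀=1/2=0.5000
P(X=j) = C(n,j)·p₀^j·(1−p₀)^(n−j); p = Σ P(X=j) over j with P(X=j) ≤ P(X=5)
p-value (two-sided) = 0.09625
At α=0.01: p ≥ α → fail to reject H₀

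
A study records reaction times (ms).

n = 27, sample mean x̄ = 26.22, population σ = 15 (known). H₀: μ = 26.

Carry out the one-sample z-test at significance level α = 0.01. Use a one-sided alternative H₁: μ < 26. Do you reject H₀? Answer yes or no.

reject H₀: no

SE = σ/√n = 15/√27 = 2.8868
z = (x̄−μ₀)/SE = (26.22−26)/2.8868 = 0.0762
p-value (one-sided, H₁ less) = 0.53037
At α=0.01: p ≥ α → fail to reject H₀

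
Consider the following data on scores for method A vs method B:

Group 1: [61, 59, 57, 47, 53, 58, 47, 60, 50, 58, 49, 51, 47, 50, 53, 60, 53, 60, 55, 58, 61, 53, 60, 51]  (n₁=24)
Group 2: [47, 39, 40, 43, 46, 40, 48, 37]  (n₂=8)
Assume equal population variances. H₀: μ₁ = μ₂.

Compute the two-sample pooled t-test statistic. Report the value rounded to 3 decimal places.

test statistic = 6.334

x̄₁=54.625, s₁=4.853, n₁=24
x̄₂=42.500, s₂=4.106, n₂=8
s_p² = [23·4.853² + 7·4.106²]/30 = 21.9875
SE = √(s_p²·(1/24+1/8)) = 1.9143
t = (54.625−42.500)/1.9143 = 6.3339
df = 30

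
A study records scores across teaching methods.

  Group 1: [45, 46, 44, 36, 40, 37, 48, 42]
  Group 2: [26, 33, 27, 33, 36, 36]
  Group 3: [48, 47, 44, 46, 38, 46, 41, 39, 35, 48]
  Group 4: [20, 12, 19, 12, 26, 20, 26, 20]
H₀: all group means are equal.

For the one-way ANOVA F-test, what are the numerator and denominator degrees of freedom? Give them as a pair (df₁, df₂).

degrees of freedom = [3, 28]

k = 4 groups, N = 32 total
df = (k−1, N−k) = (4−1, 32−4) = (3, 28)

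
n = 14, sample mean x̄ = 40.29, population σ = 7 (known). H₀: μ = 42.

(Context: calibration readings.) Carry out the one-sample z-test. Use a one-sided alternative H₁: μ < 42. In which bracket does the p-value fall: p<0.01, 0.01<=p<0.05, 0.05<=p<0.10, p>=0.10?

SE = σ/√n = 7/√14 = 1.8708
z = (x̄−μ₀)/SE = (40.29−42)/1.8708 = -0.9140
p-value (one-sided, H₁ less) = 0.18035
→ bracket: p>=0.10

p-value bracket: p>=0.10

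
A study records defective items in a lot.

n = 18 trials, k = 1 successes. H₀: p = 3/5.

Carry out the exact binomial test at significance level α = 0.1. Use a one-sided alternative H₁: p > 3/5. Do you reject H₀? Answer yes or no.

Exact binomial: n=18, k=1, p₀=3/5=0.6000
P(X≥1) from Σ C(n,i)·p₀^i·(1−p₀)^(n−i)
p-value (one-sided, H₁ greater) = 1.00000
At α=0.1: p ≥ α → fail to reject H₀

reject H₀: no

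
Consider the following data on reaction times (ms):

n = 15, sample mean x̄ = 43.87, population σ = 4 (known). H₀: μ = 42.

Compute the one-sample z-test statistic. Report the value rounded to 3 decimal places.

SE = σ/√n = 4/√15 = 1.0328
z = (x̄−μ₀)/SE = (43.87−42)/1.0328 = 1.8106

test statistic = 1.811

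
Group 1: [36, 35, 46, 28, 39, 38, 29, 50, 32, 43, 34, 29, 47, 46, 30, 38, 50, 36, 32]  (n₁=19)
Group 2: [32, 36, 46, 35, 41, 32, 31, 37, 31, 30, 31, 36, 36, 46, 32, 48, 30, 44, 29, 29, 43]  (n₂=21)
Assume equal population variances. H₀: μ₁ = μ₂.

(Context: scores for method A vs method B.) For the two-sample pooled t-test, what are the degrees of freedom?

degrees of freedom = 38

df = n₁ + n₂ − 2 = 19 + 21 − 2 = 38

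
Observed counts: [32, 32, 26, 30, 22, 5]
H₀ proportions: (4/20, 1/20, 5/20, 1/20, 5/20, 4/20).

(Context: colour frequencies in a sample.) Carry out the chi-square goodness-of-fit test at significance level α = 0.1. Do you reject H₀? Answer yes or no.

reject H₀: yes

n = 147; E_i = n·p_i = [29.40, 7.35, 36.75, 7.35, 36.75, 29.40]
χ² = (32−29.40)²/29.40 + (32−7.35)²/7.35 + (26−36.75)²/36.75 + (30−7.35)²/7.35 + (22−36.75)²/36.75 + (5−29.40)²/29.40 = 182.0136
df = 5
p-value (upper-tail) = 0.00000
At α=0.1: p < α → reject H₀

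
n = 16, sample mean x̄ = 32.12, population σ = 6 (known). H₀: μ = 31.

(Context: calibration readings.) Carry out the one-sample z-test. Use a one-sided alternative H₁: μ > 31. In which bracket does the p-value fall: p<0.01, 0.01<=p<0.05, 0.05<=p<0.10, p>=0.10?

SE = σ/√n = 6/√16 = 1.5000
z = (x̄−μ₀)/SE = (32.12−31)/1.5000 = 0.7467
p-value (one-sided, H₁ greater) = 0.22763
→ bracket: p>=0.10

p-value bracket: p>=0.10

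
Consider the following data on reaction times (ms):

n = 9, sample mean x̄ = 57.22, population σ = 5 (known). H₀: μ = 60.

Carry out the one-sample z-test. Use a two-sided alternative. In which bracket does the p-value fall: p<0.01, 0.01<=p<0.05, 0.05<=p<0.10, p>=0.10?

p-value bracket: 0.05<=p<0.10

SE = σ/√n = 5/√9 = 1.6667
z = (x̄−μ₀)/SE = (57.22−60)/1.6667 = -1.6680
p-value (two-sided) = 0.09532
→ bracket: 0.05<=p<0.10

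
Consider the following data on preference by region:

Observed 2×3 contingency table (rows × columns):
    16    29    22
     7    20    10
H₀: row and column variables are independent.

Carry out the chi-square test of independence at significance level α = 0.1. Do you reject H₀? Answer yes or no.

Row totals [67, 37], col totals [23, 49, 32], n=104
χ² = (16−14.82)²/14.82 + (29−31.57)²/31.57 + (22−20.62)²/20.62 + (7−8.18)²/8.18 + (20−17.43)²/17.43 + (10−11.38)²/11.38 = 1.1136
df = 2
p-value (upper-tail) = 0.57303
At α=0.1: p ≥ α → fail to reject H₀

reject H₀: no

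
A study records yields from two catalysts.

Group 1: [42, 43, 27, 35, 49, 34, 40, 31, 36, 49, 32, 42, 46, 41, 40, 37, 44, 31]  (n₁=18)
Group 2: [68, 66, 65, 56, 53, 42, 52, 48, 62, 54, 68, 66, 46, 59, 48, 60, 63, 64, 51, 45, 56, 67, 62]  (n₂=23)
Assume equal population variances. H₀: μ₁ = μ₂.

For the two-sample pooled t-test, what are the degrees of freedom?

df = n₁ + n₂ − 2 = 18 + 23 − 2 = 39

degrees of freedom = 39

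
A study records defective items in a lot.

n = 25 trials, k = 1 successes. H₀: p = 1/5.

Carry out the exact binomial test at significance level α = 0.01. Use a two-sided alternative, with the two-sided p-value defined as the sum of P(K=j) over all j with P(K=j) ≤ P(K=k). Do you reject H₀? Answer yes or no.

Exact binomial: n=25, k=1, p₀=1/5=0.2000
P(X=j) = C(n,j)·p₀^j·(1−p₀)^(n−j); p = Σ P(X=j) over j with P(X=j) ≤ P(X=1)
p-value (two-sided) = 0.04472
At α=0.01: p ≥ α → fail to reject H₀

reject H₀: no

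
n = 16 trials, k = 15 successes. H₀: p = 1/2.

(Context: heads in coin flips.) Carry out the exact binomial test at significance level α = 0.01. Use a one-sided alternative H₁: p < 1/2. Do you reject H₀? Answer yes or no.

Exact binomial: n=16, k=15, p₀=1/2=0.5000
P(X≤15) from Σ C(n,i)·p₀^i·(1−p₀)^(n−i)
p-value (one-sided, H₁ less) = 0.99998
At α=0.01: p ≥ α → fail to reject H₀

reject H₀: no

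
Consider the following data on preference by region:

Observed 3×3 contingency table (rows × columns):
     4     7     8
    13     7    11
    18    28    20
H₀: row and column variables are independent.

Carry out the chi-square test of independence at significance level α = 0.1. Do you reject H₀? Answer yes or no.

Row totals [19, 31, 66], col totals [35, 42, 39], n=116
χ² = (4−5.73)²/5.73 + (7−6.88)²/6.88 + (8−6.39)²/6.39 + (13−9.35)²/9.35 + (7−11.22)²/11.22 + (11−10.42)²/10.42 + (18−19.91)²/19.91 + (28−23.90)²/23.90 + (20−22.19)²/22.19 = 5.0807
df = 4
p-value (upper-tail) = 0.27912
At α=0.1: p ≥ α → fail to reject H₀

reject H₀: no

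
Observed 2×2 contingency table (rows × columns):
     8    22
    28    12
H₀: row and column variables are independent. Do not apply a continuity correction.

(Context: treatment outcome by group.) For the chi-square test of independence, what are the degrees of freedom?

degrees of freedom = 1

df = (r−1)(c−1) = (2−1)·(2−1) = 1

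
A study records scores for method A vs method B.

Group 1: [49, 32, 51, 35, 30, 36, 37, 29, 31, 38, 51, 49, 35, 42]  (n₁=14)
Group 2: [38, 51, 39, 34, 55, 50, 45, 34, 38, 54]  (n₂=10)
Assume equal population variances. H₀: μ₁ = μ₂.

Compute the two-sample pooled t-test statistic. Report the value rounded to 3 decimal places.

test statistic = -1.454

x̄₁=38.929, s₁=8.024, n₁=14
x̄₂=43.800, s₂=8.189, n₂=10
s_p² = [13·8.024² + 9·8.189²]/22 = 65.4786
SE = √(s_p²·(1/14+1/10)) = 3.3504
t = (38.929−43.800)/3.3504 = -1.4540
df = 22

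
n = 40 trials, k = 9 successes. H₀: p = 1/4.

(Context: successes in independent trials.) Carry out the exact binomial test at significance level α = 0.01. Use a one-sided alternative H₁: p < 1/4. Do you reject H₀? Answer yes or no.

reject H₀: no

Exact binomial: n=40, k=9, p₀=1/4=0.2500
P(X≤9) from Σ C(n,i)·p₀^i·(1−p₀)^(n−i)
p-value (one-sided, H₁ less) = 0.43954
At α=0.01: p ≥ α → fail to reject H₀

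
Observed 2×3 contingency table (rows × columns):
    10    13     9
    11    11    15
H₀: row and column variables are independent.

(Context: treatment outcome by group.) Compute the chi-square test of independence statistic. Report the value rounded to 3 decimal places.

test statistic = 1.359

Row totals [32, 37], col totals [21, 24, 24], n=69
χ² = (10−9.74)²/9.74 + (13−11.13)²/11.13 + (9−11.13)²/11.13 + (11−11.26)²/11.26 + (11−12.87)²/12.87 + (15−12.87)²/12.87 = 1.3591
df = 2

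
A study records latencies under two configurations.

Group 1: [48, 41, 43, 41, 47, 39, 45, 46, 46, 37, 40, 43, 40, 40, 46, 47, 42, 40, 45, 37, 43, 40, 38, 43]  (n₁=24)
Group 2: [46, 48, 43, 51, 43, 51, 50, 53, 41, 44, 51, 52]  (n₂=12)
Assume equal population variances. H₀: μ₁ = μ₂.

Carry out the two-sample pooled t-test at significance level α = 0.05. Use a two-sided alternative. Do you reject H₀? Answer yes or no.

x̄₁=42.375, s₁=3.294, n₁=24
x̄₂=47.750, s₂=4.159, n₂=12
s_p² = [23·3.294² + 11·4.159²]/34 = 12.9375
SE = √(s_p²·(1/24+1/12)) = 1.2717
t = (42.375−47.750)/1.2717 = -4.2267
df = 34
p-value (two-sided) = 0.00017
At α=0.05: p < α → reject H₀

reject H₀: yes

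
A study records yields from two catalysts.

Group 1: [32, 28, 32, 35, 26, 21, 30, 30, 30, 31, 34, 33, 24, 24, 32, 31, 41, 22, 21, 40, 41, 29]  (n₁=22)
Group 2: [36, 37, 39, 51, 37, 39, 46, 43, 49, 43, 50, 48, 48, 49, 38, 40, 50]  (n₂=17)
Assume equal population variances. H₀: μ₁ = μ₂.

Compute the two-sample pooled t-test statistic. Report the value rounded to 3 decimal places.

x̄₁=30.318, s₁=5.867, n₁=22
x̄₂=43.706, s₂=5.429, n₂=17
s_p² = [21·5.867² + 16·5.429²]/37 = 32.2784
SE = √(s_p²·(1/22+1/17)) = 1.8346
t = (30.318−43.706)/1.8346 = -7.2971
df = 37

test statistic = -7.297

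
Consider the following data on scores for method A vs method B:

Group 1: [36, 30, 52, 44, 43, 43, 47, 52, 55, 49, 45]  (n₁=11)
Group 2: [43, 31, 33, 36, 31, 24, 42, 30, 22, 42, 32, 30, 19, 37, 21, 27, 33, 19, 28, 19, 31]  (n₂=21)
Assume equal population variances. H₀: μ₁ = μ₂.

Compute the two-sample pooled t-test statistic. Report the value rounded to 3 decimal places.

test statistic = 5.456

x̄₁=45.091, s₁=7.300, n₁=11
x̄₂=30.000, s₂=7.497, n₂=21
s_p² = [10·7.300² + 20·7.497²]/30 = 55.2303
SE = √(s_p²·(1/11+1/21)) = 2.7660
t = (45.091−30.000)/2.7660 = 5.4558
df = 30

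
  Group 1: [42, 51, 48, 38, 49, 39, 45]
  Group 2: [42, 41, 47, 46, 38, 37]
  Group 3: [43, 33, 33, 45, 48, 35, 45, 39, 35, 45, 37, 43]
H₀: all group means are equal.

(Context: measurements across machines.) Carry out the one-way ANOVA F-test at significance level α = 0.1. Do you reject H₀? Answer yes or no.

Group means [44.57, 41.83, 40.08], grand mean 41.760
SSB = Σnᵢ(x̄ᵢ−x̄)² = 89.096; SSW = ΣΣ(x−x̄ᵢ)² = 551.464
MSB = 89.096/2 = 44.5479; MSW = 551.464/22 = 25.0666
F = MSB/MSW = 1.7772
df = (2, 22)
p-value (upper-tail) = 0.19255
At α=0.1: p ≥ α → fail to reject H₀

reject H₀: no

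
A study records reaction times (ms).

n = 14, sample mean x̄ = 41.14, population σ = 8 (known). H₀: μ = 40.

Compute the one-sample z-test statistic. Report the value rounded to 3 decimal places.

test statistic = 0.533

SE = σ/√n = 8/√14 = 2.1381
z = (x̄−μ₀)/SE = (41.14−40)/2.1381 = 0.5332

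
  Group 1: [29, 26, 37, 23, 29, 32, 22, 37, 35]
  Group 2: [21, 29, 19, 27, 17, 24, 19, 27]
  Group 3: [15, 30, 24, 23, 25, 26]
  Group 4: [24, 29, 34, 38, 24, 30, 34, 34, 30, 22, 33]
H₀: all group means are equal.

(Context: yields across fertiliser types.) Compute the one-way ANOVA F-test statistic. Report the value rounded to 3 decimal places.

test statistic = 4.949

Group means [30.00, 22.88, 23.83, 30.18], grand mean 27.294
SSB = Σnᵢ(x̄ᵢ−x̄)² = 385.714; SSW = ΣΣ(x−x̄ᵢ)² = 779.345
MSB = 385.714/3 = 128.5714; MSW = 779.345/30 = 25.9782
F = MSB/MSW = 4.9492
df = (3, 30)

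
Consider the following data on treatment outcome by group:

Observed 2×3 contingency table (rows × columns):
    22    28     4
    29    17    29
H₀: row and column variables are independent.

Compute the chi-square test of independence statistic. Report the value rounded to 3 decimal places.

Row totals [54, 75], col totals [51, 45, 33], n=129
χ² = (22−21.35)²/21.35 + (28−18.84)²/18.84 + (4−13.81)²/13.81 + (29−29.65)²/29.65 + (17−26.16)²/26.16 + (29−19.19)²/19.19 = 19.6923
df = 2

test statistic = 19.692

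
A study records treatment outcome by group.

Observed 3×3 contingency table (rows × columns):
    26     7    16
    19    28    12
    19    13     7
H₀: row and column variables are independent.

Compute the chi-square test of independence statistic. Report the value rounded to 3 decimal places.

test statistic = 14.501

Row totals [49, 59, 39], col totals [64, 48, 35], n=147
χ² = (26−21.33)²/21.33 + (7−16.00)²/16.00 + (16−11.67)²/11.67 + (19−25.69)²/25.69 + (28−19.27)²/19.27 + (12−14.05)²/14.05 + (19−16.98)²/16.98 + (13−12.73)²/12.73 + (7−9.29)²/9.29 = 14.5010
df = 4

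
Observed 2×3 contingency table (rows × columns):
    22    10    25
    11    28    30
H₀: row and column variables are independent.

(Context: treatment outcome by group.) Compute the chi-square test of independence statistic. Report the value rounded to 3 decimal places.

Row totals [57, 69], col totals [33, 38, 55], n=126
χ² = (22−14.93)²/14.93 + (10−17.19)²/17.19 + (25−24.88)²/24.88 + (11−18.07)²/18.07 + (28−20.81)²/20.81 + (30−30.12)²/30.12 = 11.6100
df = 2

test statistic = 11.610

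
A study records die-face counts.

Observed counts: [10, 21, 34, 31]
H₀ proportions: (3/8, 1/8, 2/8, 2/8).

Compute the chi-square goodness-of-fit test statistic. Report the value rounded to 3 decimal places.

n = 96; E_i = n·p_i = [36.00, 12.00, 24.00, 24.00]
χ² = (10−36.00)²/36.00 + (21−12.00)²/12.00 + (34−24.00)²/24.00 + (31−24.00)²/24.00 = 31.7361
df = 3

test statistic = 31.736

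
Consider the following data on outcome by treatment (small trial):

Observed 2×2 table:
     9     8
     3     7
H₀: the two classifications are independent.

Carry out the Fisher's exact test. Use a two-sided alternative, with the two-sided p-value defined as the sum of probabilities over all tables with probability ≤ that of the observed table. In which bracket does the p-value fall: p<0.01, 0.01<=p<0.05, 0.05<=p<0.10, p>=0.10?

p-value bracket: p>=0.10

Margins: r₁=17, r₂=10, c₁=12, c₂=15, n=27
p_obs = C(17,9)·C(10,3)/C(27,12); sum pmf over tables with pmf ≤ p_obs
p-value (two-sided) = 0.42441
→ bracket: p>=0.10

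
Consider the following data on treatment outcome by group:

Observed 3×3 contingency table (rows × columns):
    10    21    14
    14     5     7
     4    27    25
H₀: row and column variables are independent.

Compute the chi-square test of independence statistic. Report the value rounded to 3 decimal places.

test statistic = 23.590

Row totals [45, 26, 56], col totals [28, 53, 46], n=127
χ² = (10−9.92)²/9.92 + (21−18.78)²/18.78 + (14−16.30)²/16.30 + (14−5.73)²/5.73 + (5−10.85)²/10.85 + (7−9.42)²/9.42 + (4−12.35)²/12.35 + (27−23.37)²/23.37 + (25−20.28)²/20.28 = 23.5900
df = 4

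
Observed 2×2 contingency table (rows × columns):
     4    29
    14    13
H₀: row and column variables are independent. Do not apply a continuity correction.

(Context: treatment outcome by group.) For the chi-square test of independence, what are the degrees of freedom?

degrees of freedom = 1

df = (r−1)(c−1) = (2−1)·(2−1) = 1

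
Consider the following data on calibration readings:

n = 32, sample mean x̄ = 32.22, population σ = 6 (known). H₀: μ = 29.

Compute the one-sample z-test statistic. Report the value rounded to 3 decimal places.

SE = σ/√n = 6/√32 = 1.0607
z = (x̄−μ₀)/SE = (32.22−29)/1.0607 = 3.0358

test statistic = 3.036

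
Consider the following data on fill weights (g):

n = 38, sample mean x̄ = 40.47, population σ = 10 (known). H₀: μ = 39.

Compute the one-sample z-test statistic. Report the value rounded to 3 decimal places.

SE = σ/√n = 10/√38 = 1.6222
z = (x̄−μ₀)/SE = (40.47−39)/1.6222 = 0.9062

test statistic = 0.906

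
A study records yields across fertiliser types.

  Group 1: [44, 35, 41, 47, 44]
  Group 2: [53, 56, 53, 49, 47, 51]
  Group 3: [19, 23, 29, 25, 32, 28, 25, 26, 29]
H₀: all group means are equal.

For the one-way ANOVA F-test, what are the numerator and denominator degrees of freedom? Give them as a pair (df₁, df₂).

degrees of freedom = [2, 17]

k = 3 groups, N = 20 total
df = (k−1, N−k) = (3−1, 20−3) = (2, 17)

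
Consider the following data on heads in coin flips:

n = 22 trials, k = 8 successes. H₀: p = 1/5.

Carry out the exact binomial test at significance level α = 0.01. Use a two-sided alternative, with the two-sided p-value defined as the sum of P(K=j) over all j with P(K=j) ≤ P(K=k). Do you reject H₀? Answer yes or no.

Exact binomial: n=22, k=8, p₀=1/5=0.2000
P(X=j) = C(n,j)·p₀^j·(1−p₀)^(n−j); p = Σ P(X=j) over j with P(X=j) ≤ P(X=8)
p-value (two-sided) = 0.06352
At α=0.01: p ≥ α → fail to reject H₀

reject H₀: no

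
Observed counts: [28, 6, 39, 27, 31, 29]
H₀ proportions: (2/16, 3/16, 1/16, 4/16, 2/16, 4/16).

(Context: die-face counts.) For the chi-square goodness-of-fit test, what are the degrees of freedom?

degrees of freedom = 5

df = k − 1 = 6 − 1 = 5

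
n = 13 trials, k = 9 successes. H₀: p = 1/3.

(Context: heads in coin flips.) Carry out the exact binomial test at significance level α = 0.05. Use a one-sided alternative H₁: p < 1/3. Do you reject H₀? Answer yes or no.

reject H₀: no

Exact binomial: n=13, k=9, p₀=1/3=0.3333
P(X≤9) from Σ C(n,i)·p₀^i·(1−p₀)^(n−i)
p-value (one-sided, H₁ less) = 0.99835
At α=0.05: p ≥ α → fail to reject H₀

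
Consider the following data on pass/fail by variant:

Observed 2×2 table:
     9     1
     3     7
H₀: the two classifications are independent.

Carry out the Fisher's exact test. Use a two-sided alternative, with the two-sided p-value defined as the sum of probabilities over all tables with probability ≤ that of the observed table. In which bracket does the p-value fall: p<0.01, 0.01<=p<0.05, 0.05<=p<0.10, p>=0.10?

Margins: r₁=10, r₂=10, c₁=12, c₂=8, n=20
p_obs = C(10,9)·C(10,3)/C(20,12); sum pmf over tables with pmf ≤ p_obs
p-value (two-sided) = 0.01977
→ bracket: 0.01<=p<0.05

p-value bracket: 0.01<=p<0.05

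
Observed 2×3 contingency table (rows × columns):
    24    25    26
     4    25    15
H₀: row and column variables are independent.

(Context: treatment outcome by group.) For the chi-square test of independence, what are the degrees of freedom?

degrees of freedom = 2

df = (r−1)(c−1) = (2−1)·(3−1) = 2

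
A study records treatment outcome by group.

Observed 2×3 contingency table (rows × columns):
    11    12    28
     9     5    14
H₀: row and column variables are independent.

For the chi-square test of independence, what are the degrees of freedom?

degrees of freedom = 2

df = (r−1)(c−1) = (2−1)·(3−1) = 2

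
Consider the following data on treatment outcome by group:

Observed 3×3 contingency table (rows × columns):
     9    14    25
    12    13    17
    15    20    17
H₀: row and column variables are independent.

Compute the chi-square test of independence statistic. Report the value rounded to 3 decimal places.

test statistic = 4.257

Row totals [48, 42, 52], col totals [36, 47, 59], n=142
χ² = (9−12.17)²/12.17 + (14−15.89)²/15.89 + (25−19.94)²/19.94 + (12−10.65)²/10.65 + (13−13.90)²/13.90 + (17−17.45)²/17.45 + (15−13.18)²/13.18 + (20−17.21)²/17.21 + (17−21.61)²/21.61 = 4.2572
df = 4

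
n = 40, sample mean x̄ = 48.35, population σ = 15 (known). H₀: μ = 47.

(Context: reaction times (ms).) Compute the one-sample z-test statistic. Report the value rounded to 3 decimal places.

SE = σ/√n = 15/√40 = 2.3717
z = (x̄−μ₀)/SE = (48.35−47)/2.3717 = 0.5692

test statistic = 0.569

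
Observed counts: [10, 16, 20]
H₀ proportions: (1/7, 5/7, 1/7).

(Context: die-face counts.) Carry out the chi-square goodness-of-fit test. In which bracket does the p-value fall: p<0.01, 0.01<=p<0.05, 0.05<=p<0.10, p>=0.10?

n = 46; E_i = n·p_i = [6.57, 32.86, 6.57]
χ² = (10−6.57)²/6.57 + (16−32.86)²/32.86 + (20−6.57)²/6.57 = 37.8783
df = 2
p-value (upper-tail) = 0.00000
→ bracket: p<0.01

p-value bracket: p<0.01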